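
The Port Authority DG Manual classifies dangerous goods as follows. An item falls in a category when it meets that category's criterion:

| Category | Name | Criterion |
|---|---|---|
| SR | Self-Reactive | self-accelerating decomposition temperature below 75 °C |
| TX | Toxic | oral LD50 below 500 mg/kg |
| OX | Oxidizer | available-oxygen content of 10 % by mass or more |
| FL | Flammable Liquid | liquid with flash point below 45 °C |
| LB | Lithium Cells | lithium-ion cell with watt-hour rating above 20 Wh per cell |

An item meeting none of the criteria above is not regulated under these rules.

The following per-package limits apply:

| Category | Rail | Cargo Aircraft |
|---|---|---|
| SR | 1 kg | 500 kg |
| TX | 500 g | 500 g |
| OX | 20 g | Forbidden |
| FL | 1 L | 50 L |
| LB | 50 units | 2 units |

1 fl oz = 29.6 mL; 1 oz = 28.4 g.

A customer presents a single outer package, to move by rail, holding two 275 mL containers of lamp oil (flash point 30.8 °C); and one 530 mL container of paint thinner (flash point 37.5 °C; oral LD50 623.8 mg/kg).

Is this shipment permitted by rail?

No

With flash point 30.8 °C (< 45 °C), the lamp oil falls in Category FL.
Paint thinner: flash point 37.5 °C < 45 °C → Category FL (Flammable Liquid).
Total Category FL: (two 275 mL containers = 550 mL) + 530 mL = 1.08 L.
That exceeds the Category FL rail limit of 1 L.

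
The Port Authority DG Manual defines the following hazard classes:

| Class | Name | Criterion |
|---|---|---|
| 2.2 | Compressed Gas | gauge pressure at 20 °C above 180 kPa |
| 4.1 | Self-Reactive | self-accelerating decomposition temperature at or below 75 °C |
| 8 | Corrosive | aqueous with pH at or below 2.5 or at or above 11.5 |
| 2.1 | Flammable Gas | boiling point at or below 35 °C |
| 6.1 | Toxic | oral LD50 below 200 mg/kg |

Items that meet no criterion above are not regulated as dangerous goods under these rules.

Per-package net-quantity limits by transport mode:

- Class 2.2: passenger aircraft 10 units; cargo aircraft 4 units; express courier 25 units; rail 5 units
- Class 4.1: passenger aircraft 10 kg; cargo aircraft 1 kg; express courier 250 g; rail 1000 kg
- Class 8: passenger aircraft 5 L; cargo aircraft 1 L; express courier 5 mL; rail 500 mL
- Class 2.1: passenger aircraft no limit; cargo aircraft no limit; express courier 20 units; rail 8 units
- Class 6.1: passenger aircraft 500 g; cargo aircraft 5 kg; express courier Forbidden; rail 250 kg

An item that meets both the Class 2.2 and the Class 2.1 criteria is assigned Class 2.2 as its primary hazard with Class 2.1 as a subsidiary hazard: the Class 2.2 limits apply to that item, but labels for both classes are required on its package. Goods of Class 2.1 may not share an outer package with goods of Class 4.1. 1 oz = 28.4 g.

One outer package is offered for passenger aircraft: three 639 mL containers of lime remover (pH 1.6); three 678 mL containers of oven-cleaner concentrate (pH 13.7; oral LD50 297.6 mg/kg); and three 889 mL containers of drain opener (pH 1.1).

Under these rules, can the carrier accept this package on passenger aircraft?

pH 1.6 meets the Class 8 criterion (Corrosive), so the lime remover is Class 8.
With pH 13.7 (≥ 11.5), the oven-cleaner concentrate falls in Class 8.
pH 1.1 meets the Class 8 criterion (Corrosive), so the drain opener is Class 8.
Class 8 net quantity: (three 639 mL containers = 1.917 L) + (three 678 mL containers = 2.034 L) + (three 889 mL containers = 2.667 L) = 6.618 L.
6.618 L exceeds the passenger aircraft limit of 5 L for Class 8.

No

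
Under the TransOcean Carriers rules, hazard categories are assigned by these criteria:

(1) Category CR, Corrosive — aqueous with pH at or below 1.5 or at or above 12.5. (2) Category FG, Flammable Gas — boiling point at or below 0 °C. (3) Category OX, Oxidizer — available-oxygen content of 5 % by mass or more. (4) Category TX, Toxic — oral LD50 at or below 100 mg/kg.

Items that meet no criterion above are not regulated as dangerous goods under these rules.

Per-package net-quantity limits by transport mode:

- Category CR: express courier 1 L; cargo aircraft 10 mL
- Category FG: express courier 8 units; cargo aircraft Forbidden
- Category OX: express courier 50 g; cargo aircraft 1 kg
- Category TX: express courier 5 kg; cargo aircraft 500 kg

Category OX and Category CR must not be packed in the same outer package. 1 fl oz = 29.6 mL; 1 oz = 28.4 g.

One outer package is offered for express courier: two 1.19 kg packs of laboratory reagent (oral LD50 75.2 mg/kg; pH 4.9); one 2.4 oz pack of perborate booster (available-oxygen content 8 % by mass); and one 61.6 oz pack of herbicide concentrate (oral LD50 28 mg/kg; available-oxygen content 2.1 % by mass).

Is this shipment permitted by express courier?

No

With oral LD50 75.2 mg/kg (≤ 100 mg/kg), the laboratory reagent falls in Category TX.
Perborate booster: available-oxygen content 8 % by mass ≥ 5 % by mass → Category OX (Oxidizer).
With oral LD50 28 mg/kg (≤ 100 mg/kg), the herbicide concentrate falls in Category TX.
Category TX net quantity: (two 1.19 kg packs = 2.38 kg) + (one 61.6 oz pack = 1749.44 g) = 4129.44 g.
4129.44 g is within the express courier limit of 5 kg for Category TX.
Category OX quantity: one 2.4 oz pack = 68.16 g.
68.16 g exceeds the express courier limit of 50 g for Category OX.
The segregation rule (Category OX with Category CR) does not apply to Category TX with Category OX.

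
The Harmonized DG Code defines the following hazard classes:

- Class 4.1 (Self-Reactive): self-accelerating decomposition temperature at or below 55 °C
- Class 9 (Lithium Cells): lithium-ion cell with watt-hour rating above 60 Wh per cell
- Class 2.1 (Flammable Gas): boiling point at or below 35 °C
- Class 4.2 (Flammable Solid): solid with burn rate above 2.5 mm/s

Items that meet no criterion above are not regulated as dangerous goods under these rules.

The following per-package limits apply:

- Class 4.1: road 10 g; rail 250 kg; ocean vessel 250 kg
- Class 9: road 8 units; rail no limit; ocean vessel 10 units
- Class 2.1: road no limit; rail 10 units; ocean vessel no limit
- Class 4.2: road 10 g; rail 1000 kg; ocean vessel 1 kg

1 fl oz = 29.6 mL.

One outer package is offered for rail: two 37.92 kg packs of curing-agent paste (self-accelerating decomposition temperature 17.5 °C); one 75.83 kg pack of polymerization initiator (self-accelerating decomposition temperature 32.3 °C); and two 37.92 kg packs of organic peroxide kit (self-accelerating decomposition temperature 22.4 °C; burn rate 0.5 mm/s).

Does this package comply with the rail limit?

Yes

Curing-agent paste: self-accelerating decomposition temperature 17.5 °C ≤ 55 °C → Class 4.1 (Self-Reactive).
Polymerization initiator: self-accelerating decomposition temperature 32.3 °C ≤ 55 °C → Class 4.1 (Self-Reactive).
With self-accelerating decomposition temperature 22.4 °C (≤ 55 °C), the organic peroxide kit falls in Class 4.1.
Class 4.1 net quantity: (two 37.92 kg packs = 75.84 kg) + 75.83 kg + (two 37.92 kg packs = 75.84 kg) = 227.51 kg.
227.51 kg is within the rail limit of 250 kg for Class 4.1.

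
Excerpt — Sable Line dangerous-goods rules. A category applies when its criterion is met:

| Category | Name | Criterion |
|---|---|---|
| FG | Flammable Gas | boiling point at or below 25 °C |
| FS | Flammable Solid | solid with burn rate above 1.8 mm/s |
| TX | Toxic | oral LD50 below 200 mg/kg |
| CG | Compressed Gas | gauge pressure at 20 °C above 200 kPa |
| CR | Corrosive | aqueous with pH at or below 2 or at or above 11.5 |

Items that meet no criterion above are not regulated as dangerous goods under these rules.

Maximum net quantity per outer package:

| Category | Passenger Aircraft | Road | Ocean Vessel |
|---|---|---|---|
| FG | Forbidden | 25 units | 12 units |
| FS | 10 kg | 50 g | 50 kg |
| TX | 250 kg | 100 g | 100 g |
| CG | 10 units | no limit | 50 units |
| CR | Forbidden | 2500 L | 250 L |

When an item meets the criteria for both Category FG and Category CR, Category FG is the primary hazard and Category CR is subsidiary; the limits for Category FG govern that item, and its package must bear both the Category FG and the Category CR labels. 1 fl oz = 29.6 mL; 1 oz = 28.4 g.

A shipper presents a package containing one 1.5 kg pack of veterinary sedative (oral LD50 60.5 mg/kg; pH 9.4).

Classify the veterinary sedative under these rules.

Category TX

With oral LD50 60.5 mg/kg (< 200 mg/kg), the veterinary sedative falls in Category TX.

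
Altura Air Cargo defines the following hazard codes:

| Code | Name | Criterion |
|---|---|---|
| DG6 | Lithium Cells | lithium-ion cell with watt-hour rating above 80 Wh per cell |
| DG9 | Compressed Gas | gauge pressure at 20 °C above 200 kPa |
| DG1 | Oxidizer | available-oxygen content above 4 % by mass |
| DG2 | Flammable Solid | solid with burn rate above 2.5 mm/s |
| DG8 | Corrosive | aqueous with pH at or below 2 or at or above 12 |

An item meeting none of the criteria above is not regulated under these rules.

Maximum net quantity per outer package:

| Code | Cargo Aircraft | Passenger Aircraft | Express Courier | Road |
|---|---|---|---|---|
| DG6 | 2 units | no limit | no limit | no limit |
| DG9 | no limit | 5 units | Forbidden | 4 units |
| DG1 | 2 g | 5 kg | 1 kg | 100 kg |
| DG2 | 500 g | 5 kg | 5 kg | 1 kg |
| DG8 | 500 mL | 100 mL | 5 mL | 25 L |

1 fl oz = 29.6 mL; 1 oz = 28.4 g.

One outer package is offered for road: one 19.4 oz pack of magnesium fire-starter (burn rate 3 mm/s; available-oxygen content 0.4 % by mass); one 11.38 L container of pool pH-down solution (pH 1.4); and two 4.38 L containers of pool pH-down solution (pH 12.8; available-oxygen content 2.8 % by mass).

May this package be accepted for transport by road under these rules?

Burn rate 3 mm/s meets the Code DG2 criterion (Flammable Solid), so the magnesium fire-starter is Code DG2.
pH 1.4 meets the Code DG8 criterion (Corrosive), so the pool pH-down solution is Code DG8.
With pH 12.8 (≥ 12), the pool pH-down solution falls in Code DG8.
Code DG8 net quantity: 11.38 L + (two 4.38 L containers = 8.76 L) = 20.14 L.
20.14 L ≤ 25 L (road limit, Code DG8) — within limit.
Code DG2 quantity: one 19.4 oz pack = 550.96 g.
550.96 g ≤ 1 kg (road limit, Code DG2) — within limit.
Every hazard code is within its road limit and no segregation rule is violated.

Yes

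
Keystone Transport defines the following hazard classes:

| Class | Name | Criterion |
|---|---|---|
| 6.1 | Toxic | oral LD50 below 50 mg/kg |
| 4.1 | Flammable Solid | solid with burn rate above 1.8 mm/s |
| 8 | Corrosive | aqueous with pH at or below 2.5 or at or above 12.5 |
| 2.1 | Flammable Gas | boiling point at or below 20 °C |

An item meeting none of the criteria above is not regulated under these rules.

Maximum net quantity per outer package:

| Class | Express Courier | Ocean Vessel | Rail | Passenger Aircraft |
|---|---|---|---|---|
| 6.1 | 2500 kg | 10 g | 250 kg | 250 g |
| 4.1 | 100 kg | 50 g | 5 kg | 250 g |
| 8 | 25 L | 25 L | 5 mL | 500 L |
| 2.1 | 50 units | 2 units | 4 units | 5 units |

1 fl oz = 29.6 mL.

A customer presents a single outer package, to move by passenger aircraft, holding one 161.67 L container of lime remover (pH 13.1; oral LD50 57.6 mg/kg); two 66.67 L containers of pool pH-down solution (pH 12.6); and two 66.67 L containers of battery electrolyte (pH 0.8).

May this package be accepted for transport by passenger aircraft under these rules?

Yes

pH 13.1 meets the Class 8 criterion (Corrosive), so the lime remover is Class 8.
pH 12.6 meets the Class 8 criterion (Corrosive), so the pool pH-down solution is Class 8.
With pH 0.8 (≤ 2.5), the battery electrolyte falls in Class 8.
Total Class 8: 161.67 L + (two 66.67 L containers = 133.34 L) + (two 66.67 L containers = 133.34 L) = 428.35 L.
That is within the Class 8 passenger aircraft limit of 500 L.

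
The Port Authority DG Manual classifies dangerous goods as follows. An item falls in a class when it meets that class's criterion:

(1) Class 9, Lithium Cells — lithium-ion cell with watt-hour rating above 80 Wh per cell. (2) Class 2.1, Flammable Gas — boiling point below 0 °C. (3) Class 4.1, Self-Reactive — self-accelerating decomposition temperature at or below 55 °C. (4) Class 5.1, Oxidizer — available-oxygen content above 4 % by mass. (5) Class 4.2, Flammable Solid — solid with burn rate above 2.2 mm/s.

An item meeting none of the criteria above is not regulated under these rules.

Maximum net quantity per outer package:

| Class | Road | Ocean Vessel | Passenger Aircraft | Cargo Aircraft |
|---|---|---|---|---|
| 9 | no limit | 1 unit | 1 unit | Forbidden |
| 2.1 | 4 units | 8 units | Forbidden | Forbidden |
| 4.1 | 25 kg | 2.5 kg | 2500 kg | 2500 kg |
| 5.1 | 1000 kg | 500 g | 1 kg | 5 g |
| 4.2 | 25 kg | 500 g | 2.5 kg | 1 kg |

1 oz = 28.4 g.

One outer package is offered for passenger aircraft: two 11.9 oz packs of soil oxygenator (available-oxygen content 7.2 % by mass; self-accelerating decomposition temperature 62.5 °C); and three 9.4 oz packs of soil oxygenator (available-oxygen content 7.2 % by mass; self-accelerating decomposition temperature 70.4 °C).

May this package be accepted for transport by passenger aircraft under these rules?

No

Available-oxygen content 7.2 % by mass meets the Class 5.1 criterion (Oxidizer), so the soil oxygenator is Class 5.1.
With available-oxygen content 7.2 % by mass (> 4 % by mass), the soil oxygenator falls in Class 5.1.
Total Class 5.1: (two 11.9 oz packs = 675.92 g) + (three 9.4 oz packs = 800.88 g) = 1476.8 g.
1476.8 g exceeds the passenger aircraft limit of 1 kg for Class 5.1.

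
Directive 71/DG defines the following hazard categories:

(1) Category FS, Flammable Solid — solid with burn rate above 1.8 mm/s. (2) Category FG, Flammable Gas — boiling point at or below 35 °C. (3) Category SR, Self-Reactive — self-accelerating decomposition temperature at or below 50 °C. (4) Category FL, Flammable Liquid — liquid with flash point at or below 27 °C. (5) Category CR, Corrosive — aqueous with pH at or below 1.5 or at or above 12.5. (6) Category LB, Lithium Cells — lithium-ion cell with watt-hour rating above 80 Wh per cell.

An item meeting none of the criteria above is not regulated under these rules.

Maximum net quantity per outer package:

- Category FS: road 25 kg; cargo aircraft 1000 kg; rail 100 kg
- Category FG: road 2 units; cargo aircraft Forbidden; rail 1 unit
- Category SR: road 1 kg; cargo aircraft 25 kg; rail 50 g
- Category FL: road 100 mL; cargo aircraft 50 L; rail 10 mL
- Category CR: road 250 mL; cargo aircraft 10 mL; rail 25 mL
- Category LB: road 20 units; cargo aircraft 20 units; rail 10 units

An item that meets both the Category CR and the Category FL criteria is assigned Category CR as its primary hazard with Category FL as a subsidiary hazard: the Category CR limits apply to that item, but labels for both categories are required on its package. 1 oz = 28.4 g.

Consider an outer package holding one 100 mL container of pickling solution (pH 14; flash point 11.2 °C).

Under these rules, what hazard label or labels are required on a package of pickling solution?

With pH 14 (≥ 12.5), the pickling solution falls in Category CR.
The pickling solution has flash point 11.2 °C, which is ≤ 27 °C, so it is Category FL (Flammable Liquid).
By the precedence rule Category CR is primary and Category FL is subsidiary, and that rule requires both labels on the package.

Category CR and FL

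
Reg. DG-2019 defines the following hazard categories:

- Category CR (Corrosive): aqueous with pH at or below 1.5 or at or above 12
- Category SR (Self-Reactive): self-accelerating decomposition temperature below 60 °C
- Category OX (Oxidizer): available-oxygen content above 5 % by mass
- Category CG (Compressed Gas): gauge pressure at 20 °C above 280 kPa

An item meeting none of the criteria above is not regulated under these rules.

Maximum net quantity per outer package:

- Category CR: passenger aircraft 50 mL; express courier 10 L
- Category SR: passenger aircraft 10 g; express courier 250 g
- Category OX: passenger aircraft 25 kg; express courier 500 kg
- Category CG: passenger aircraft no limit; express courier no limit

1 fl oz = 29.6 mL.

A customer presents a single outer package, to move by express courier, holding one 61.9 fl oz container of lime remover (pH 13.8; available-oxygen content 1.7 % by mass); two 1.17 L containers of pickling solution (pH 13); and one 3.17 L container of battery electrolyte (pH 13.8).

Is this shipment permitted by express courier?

The lime remover has pH 13.8, which is ≥ 12, so it is Category CR (Corrosive).
With pH 13 (≥ 12), the pickling solution falls in Category CR.
Battery electrolyte: pH 13.8 ≥ 12 → Category CR (Corrosive).
Category CR net quantity: (one 61.9 fl oz container = 1832.24 mL) + (two 1.17 L containers = 2.34 L) + 3.17 L = 7342.24 mL.
7342.24 mL is within the express courier limit of 10 L for Category CR.

Yes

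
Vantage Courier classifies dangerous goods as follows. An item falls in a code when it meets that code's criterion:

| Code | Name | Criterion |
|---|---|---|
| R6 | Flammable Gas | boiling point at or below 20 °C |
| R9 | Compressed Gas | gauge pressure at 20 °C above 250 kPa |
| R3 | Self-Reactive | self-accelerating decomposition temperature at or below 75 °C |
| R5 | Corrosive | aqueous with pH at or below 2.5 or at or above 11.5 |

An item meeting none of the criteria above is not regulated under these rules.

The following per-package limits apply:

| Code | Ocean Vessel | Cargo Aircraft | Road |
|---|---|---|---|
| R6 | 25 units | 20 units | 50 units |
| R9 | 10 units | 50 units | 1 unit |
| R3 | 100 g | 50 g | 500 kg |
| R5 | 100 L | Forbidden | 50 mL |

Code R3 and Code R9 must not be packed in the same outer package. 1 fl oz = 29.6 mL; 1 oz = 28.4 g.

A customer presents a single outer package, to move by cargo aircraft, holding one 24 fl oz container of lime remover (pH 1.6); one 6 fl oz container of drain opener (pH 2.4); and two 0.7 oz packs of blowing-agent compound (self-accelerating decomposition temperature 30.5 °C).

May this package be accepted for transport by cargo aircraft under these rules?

With pH 1.6 (≤ 2.5), the lime remover falls in Code R5.
pH 2.4 meets the Code R5 criterion (Corrosive), so the drain opener is Code R5.
The blowing-agent compound has self-accelerating decomposition temperature 30.5 °C, which is ≤ 75 °C, so it is Code R3 (Self-Reactive).
Total Code R5: (one 24 fl oz container = 710.4 mL) + (one 6 fl oz container = 177.6 mL) = 888 mL.
Code R5 is Forbidden by cargo aircraft.
Code R3 quantity: two 0.7 oz packs = 39.76 g.
39.76 g is within the cargo aircraft limit of 50 g for Code R3.
The segregation rule (Code R3 with Code R9) does not apply to Code R5 with Code R3.

No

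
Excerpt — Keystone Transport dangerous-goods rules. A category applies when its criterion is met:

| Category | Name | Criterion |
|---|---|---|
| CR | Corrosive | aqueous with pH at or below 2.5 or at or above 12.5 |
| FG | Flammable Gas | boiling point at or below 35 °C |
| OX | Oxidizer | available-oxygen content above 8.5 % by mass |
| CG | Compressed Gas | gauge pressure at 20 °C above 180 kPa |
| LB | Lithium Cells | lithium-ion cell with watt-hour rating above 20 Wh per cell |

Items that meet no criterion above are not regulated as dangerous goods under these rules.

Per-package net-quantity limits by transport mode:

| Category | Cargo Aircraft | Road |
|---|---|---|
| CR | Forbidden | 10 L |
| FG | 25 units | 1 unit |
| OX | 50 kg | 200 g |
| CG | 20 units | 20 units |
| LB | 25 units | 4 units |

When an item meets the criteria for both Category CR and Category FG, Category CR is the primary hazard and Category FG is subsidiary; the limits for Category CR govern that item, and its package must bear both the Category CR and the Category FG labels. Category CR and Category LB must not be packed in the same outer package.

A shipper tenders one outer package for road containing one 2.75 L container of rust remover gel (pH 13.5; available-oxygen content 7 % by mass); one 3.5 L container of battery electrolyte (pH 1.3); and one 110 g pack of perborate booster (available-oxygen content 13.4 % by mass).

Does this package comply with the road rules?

Rust remover gel: pH 13.5 ≥ 12.5 → Category CR (Corrosive).
Battery electrolyte: pH 1.3 ≤ 2.5 → Category CR (Corrosive).
Available-oxygen content 13.4 % by mass meets the Category OX criterion (Oxidizer), so the perborate booster is Category OX.
Category CR net quantity: 2.75 L + 3.5 L = 6.25 L.
6.25 L is within the road limit of 10 L for Category CR.
Category OX quantity: 110 g.
110 g is within the road limit of 200 g for Category OX.
The segregation rule (Category CR with Category LB) does not apply to Category CR with Category OX.
Every hazard category is within its road limit and no segregation rule is violated.

Yes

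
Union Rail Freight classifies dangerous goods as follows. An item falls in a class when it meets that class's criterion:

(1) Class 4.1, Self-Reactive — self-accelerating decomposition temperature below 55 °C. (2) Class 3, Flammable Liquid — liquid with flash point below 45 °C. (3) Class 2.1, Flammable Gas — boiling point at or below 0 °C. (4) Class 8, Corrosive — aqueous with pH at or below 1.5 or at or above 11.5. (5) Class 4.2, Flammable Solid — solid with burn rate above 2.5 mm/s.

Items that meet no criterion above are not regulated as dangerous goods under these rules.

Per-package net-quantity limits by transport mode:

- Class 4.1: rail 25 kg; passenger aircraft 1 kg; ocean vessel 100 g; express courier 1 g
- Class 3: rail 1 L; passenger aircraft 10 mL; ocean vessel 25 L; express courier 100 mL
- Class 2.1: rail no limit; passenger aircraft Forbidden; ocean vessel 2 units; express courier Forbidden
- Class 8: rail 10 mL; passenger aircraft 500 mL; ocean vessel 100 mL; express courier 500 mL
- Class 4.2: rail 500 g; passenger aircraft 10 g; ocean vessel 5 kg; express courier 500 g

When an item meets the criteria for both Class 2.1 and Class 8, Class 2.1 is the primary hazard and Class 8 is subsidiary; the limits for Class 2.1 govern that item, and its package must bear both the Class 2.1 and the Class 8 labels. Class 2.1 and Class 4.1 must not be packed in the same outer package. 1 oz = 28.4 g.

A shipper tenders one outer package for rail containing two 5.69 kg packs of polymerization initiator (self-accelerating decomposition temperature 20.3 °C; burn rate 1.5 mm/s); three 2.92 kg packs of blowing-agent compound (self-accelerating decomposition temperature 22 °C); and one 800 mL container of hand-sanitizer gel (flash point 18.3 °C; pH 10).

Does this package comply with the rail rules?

Yes

Polymerization initiator: self-accelerating decomposition temperature 20.3 °C < 55 °C → Class 4.1 (Self-Reactive).
The blowing-agent compound has self-accelerating decomposition temperature 22 °C, which is < 55 °C, so it is Class 4.1 (Self-Reactive).
Hand-sanitizer gel: flash point 18.3 °C < 45 °C → Class 3 (Flammable Liquid).
Total Class 4.1: (two 5.69 kg packs = 11.38 kg) + (three 2.92 kg packs = 8.76 kg) = 20.14 kg.
That is within the Class 4.1 rail limit of 25 kg.
Class 3 quantity: 800 mL.
That is within the Class 3 rail limit of 1 L.
The segregation rule (Class 2.1 with Class 4.1) does not apply to Class 4.1 with Class 3.
Every hazard class is within its rail limit and no segregation rule is violated.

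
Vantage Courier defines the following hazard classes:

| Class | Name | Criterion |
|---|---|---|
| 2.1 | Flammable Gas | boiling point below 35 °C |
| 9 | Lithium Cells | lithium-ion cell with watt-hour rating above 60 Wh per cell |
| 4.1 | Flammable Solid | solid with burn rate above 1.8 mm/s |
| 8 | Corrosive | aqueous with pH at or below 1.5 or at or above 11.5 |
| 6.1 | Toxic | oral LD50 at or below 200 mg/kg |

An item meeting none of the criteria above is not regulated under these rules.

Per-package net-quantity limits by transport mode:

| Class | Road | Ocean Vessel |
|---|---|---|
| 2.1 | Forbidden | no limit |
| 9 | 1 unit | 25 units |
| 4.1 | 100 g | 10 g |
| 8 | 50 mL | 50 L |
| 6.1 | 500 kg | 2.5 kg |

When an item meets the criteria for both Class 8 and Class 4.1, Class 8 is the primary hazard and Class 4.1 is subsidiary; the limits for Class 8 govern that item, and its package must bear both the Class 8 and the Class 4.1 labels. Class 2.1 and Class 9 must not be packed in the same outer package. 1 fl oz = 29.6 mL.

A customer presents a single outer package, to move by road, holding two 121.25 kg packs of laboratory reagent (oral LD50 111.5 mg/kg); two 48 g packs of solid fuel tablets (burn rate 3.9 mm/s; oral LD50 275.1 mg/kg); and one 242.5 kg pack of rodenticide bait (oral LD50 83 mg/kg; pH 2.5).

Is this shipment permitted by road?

Yes

Oral LD50 111.5 mg/kg meets the Class 6.1 criterion (Toxic), so the laboratory reagent is Class 6.1.
Solid fuel tablets: burn rate 3.9 mm/s > 1.8 mm/s → Class 4.1 (Flammable Solid).
With oral LD50 83 mg/kg (≤ 200 mg/kg), the rodenticide bait falls in Class 6.1.
Total Class 6.1: (two 121.25 kg packs = 242.5 kg) + 242.5 kg = 485 kg.
That is within the Class 6.1 road limit of 500 kg.
Class 4.1 quantity: two 48 g packs = 96 g.
96 g ≤ 100 g (road limit, Class 4.1) — within limit.
The segregation rule (Class 2.1 with Class 9) does not apply to Class 6.1 with Class 4.1.
Every hazard class is within its road limit and no segregation rule is violated.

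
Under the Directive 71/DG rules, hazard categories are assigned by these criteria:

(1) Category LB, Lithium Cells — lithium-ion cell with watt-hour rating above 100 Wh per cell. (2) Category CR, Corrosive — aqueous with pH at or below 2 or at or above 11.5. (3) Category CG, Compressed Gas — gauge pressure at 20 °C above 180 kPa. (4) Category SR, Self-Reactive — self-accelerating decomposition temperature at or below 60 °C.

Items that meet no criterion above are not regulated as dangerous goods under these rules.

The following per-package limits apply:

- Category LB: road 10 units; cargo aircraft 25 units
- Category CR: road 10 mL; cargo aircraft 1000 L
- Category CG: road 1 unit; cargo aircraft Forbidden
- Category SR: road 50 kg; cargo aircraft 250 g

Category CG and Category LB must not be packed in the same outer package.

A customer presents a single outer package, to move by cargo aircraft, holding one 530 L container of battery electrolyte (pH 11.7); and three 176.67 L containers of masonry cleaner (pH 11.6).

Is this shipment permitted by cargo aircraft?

No

pH 11.7 meets the Category CR criterion (Corrosive), so the battery electrolyte is Category CR.
The masonry cleaner has pH 11.6, which is ≥ 11.5, so it is Category CR (Corrosive).
Total Category CR: 530 L + (three 176.67 L containers = 530.01 L) = 1060.01 L.
1060.01 L exceeds the cargo aircraft limit of 1000 L for Category CR.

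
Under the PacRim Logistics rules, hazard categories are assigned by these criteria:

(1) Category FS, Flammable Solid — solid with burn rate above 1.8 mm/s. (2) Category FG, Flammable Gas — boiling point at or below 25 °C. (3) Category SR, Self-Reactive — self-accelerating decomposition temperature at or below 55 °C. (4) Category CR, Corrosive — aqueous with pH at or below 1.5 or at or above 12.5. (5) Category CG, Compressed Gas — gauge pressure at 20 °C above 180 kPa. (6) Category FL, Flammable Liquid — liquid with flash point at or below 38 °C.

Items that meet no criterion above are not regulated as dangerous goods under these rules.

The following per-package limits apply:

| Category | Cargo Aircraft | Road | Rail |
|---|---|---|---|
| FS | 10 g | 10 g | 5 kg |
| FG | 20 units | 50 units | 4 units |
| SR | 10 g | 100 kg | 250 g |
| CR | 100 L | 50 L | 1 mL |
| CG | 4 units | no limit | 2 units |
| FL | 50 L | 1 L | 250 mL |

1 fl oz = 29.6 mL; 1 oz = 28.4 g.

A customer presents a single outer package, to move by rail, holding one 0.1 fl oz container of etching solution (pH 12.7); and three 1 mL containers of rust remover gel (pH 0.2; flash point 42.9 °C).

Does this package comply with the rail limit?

Etching solution: pH 12.7 ≥ 12.5 → Category CR (Corrosive).
The rust remover gel has pH 0.2, which is ≤ 1.5, so it is Category CR (Corrosive).
Category CR net quantity: (one 0.1 fl oz container = 2.96 mL) + (three 1 mL containers = 3 mL) = 5.96 mL.
That exceeds the Category CR rail limit of 1 mL.

No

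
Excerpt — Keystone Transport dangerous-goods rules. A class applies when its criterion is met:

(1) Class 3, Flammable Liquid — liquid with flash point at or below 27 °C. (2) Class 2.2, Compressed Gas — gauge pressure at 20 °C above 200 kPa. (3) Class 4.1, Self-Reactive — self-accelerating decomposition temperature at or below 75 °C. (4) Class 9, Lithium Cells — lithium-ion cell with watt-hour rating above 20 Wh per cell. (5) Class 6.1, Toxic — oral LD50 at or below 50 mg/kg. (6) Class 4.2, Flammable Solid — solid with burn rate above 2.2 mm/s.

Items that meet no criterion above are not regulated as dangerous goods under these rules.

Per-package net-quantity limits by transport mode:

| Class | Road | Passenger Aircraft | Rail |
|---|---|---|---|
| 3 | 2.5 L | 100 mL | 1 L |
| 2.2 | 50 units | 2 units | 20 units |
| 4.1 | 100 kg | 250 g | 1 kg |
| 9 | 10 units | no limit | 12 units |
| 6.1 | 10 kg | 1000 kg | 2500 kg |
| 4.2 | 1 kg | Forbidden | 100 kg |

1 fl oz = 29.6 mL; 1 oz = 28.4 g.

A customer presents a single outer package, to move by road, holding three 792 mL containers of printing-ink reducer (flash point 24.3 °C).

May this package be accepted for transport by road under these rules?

Yes

With flash point 24.3 °C (≤ 27 °C), the printing-ink reducer falls in Class 3.
Class 3 quantity: three 792 mL containers = 2.376 L.
2.376 L ≤ 2.5 L (road limit, Class 3) — within limit.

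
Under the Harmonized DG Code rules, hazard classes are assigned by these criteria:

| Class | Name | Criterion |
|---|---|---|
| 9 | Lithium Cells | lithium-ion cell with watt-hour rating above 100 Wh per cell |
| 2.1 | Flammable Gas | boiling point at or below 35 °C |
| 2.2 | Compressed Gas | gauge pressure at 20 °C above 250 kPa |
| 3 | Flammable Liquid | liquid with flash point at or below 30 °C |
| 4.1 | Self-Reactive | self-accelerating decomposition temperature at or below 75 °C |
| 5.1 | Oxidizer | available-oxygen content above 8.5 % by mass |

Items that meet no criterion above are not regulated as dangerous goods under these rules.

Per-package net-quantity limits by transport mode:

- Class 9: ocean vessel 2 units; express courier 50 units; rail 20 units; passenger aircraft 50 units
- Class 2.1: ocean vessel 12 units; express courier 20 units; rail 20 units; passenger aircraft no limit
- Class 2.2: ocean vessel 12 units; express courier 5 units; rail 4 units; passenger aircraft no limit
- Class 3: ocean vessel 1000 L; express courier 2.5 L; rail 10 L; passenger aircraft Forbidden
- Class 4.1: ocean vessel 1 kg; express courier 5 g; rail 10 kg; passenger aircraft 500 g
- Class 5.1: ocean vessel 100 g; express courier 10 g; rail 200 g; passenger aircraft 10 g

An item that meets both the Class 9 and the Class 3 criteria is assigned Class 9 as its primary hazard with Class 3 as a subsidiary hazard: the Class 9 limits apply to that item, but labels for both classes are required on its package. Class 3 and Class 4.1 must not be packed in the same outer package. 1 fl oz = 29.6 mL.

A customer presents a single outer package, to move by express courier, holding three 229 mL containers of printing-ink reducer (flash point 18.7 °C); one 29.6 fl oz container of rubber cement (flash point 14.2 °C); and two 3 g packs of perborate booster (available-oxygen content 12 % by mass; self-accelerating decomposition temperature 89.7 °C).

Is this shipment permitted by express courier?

Yes

The printing-ink reducer has flash point 18.7 °C, which is ≤ 30 °C, so it is Class 3 (Flammable Liquid).
The rubber cement has flash point 14.2 °C, which is ≤ 30 °C, so it is Class 3 (Flammable Liquid).
The perborate booster has available-oxygen content 12 % by mass, which is > 8.5 % by mass, so it is Class 5.1 (Oxidizer).
Total Class 3: (three 229 mL containers = 687 mL) + (one 29.6 fl oz container = 876.16 mL) = 1563.16 mL.
1563.16 mL is within the express courier limit of 2.5 L for Class 3.
Class 5.1 quantity: two 3 g packs = 6 g.
6 g is within the express courier limit of 10 g for Class 5.1.
The segregation rule (Class 3 with Class 4.1) does not apply to Class 3 with Class 5.1.
Every hazard class is within its express courier limit and no segregation rule is violated.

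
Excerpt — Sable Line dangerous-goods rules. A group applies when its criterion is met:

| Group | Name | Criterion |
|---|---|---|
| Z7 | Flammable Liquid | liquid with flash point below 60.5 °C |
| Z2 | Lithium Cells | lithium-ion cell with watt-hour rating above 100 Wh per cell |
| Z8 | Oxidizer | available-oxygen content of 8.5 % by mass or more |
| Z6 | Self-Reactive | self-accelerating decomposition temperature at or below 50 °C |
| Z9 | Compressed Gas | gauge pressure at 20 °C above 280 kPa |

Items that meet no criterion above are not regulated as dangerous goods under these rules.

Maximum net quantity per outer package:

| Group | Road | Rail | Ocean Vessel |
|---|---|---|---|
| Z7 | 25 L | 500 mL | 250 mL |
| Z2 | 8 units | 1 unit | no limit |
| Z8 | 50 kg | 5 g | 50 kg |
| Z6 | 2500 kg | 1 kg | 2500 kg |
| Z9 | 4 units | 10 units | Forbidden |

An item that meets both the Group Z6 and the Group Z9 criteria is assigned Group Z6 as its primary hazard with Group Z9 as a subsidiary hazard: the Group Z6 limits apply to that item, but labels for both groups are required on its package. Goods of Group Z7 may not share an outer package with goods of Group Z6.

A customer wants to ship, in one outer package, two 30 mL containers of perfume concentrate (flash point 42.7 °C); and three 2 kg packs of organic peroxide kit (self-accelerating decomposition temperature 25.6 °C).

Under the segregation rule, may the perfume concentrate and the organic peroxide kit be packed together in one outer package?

No

Perfume concentrate: flash point 42.7 °C < 60.5 °C → Group Z7 (Flammable Liquid).
The organic peroxide kit has self-accelerating decomposition temperature 25.6 °C, which is ≤ 50 °C, so it is Group Z6 (Self-Reactive).
Group Z7 and Group Z6 may not share an outer package.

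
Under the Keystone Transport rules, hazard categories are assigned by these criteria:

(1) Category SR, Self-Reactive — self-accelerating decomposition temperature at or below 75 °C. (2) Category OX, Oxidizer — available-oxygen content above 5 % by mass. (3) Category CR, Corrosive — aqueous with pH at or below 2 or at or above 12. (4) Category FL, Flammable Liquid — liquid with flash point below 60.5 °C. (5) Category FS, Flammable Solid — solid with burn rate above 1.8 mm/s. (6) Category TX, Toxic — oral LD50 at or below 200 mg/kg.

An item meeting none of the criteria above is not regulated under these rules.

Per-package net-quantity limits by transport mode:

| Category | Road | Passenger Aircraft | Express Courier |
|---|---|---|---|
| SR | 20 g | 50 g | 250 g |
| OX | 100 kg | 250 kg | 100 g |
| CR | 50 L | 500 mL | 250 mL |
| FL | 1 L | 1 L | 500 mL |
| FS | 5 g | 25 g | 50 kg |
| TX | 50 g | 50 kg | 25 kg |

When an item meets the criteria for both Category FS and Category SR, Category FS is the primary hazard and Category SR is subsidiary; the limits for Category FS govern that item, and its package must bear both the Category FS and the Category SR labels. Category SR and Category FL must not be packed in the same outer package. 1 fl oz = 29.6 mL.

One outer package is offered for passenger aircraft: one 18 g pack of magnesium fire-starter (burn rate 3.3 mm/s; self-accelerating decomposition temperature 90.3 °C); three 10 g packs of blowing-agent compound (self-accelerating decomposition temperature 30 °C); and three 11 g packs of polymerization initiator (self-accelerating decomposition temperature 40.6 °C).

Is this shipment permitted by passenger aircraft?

No

The magnesium fire-starter has burn rate 3.3 mm/s, which is > 1.8 mm/s, so it is Category FS (Flammable Solid).
Blowing-agent compound: self-accelerating decomposition temperature 30 °C ≤ 75 °C → Category SR (Self-Reactive).
The polymerization initiator has self-accelerating decomposition temperature 40.6 °C, which is ≤ 75 °C, so it is Category SR (Self-Reactive).
Category SR net quantity: (three 10 g packs = 30 g) + (three 11 g packs = 33 g) = 63 g.
63 g exceeds the passenger aircraft limit of 50 g for Category SR.
Category FS quantity: 18 g.
18 g ≤ 25 g (passenger aircraft limit, Category FS) — within limit.
The segregation rule (Category SR with Category FL) does not apply to Category SR with Category FS.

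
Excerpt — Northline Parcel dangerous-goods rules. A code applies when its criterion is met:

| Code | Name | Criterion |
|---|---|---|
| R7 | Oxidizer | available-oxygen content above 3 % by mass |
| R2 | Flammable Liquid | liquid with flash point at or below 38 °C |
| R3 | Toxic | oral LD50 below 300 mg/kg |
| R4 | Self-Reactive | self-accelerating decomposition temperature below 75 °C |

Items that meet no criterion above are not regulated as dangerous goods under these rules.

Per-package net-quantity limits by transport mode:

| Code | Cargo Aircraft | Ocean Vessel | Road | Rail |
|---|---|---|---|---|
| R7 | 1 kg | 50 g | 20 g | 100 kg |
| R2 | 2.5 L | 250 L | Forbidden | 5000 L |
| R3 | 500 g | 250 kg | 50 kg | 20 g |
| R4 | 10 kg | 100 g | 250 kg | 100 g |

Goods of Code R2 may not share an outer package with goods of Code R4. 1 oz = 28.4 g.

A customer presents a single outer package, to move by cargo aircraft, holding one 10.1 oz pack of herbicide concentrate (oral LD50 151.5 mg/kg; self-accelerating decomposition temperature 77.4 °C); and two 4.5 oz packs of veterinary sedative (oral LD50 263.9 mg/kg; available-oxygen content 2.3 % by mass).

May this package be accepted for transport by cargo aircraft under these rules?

Herbicide concentrate: oral LD50 151.5 mg/kg < 300 mg/kg → Code R3 (Toxic).
Oral LD50 263.9 mg/kg meets the Code R3 criterion (Toxic), so the veterinary sedative is Code R3.
Code R3 net quantity: (one 10.1 oz pack = 286.84 g) + (two 4.5 oz packs = 255.6 g) = 542.44 g.
542.44 g exceeds the cargo aircraft limit of 500 g for Code R3.

No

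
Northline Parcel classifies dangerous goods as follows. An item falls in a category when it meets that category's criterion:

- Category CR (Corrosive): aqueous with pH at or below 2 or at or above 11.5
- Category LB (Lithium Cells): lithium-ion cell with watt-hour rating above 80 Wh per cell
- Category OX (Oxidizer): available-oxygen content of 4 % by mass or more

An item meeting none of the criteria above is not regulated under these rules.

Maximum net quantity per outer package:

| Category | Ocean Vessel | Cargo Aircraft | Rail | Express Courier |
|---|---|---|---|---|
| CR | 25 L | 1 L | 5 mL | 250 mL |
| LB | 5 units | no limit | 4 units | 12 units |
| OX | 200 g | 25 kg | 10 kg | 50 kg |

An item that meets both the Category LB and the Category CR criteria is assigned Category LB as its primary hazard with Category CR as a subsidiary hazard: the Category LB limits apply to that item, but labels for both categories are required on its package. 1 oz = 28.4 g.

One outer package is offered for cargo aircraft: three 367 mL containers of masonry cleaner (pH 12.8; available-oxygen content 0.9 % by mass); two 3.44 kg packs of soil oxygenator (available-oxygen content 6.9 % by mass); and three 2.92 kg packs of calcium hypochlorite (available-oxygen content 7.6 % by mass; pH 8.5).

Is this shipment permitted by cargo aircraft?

No

With pH 12.8 (≥ 11.5), the masonry cleaner falls in Category CR.
Soil oxygenator: available-oxygen content 6.9 % by mass ≥ 4 % by mass → Category OX (Oxidizer).
Available-oxygen content 7.6 % by mass meets the Category OX criterion (Oxidizer), so the calcium hypochlorite is Category OX.
Category OX net quantity: (two 3.44 kg packs = 6.88 kg) + (three 2.92 kg packs = 8.76 kg) = 15.64 kg.
15.64 kg is within the cargo aircraft limit of 25 kg for Category OX.
Category CR quantity: three 367 mL containers = 1.101 L.
That exceeds the Category CR cargo aircraft limit of 1 L.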